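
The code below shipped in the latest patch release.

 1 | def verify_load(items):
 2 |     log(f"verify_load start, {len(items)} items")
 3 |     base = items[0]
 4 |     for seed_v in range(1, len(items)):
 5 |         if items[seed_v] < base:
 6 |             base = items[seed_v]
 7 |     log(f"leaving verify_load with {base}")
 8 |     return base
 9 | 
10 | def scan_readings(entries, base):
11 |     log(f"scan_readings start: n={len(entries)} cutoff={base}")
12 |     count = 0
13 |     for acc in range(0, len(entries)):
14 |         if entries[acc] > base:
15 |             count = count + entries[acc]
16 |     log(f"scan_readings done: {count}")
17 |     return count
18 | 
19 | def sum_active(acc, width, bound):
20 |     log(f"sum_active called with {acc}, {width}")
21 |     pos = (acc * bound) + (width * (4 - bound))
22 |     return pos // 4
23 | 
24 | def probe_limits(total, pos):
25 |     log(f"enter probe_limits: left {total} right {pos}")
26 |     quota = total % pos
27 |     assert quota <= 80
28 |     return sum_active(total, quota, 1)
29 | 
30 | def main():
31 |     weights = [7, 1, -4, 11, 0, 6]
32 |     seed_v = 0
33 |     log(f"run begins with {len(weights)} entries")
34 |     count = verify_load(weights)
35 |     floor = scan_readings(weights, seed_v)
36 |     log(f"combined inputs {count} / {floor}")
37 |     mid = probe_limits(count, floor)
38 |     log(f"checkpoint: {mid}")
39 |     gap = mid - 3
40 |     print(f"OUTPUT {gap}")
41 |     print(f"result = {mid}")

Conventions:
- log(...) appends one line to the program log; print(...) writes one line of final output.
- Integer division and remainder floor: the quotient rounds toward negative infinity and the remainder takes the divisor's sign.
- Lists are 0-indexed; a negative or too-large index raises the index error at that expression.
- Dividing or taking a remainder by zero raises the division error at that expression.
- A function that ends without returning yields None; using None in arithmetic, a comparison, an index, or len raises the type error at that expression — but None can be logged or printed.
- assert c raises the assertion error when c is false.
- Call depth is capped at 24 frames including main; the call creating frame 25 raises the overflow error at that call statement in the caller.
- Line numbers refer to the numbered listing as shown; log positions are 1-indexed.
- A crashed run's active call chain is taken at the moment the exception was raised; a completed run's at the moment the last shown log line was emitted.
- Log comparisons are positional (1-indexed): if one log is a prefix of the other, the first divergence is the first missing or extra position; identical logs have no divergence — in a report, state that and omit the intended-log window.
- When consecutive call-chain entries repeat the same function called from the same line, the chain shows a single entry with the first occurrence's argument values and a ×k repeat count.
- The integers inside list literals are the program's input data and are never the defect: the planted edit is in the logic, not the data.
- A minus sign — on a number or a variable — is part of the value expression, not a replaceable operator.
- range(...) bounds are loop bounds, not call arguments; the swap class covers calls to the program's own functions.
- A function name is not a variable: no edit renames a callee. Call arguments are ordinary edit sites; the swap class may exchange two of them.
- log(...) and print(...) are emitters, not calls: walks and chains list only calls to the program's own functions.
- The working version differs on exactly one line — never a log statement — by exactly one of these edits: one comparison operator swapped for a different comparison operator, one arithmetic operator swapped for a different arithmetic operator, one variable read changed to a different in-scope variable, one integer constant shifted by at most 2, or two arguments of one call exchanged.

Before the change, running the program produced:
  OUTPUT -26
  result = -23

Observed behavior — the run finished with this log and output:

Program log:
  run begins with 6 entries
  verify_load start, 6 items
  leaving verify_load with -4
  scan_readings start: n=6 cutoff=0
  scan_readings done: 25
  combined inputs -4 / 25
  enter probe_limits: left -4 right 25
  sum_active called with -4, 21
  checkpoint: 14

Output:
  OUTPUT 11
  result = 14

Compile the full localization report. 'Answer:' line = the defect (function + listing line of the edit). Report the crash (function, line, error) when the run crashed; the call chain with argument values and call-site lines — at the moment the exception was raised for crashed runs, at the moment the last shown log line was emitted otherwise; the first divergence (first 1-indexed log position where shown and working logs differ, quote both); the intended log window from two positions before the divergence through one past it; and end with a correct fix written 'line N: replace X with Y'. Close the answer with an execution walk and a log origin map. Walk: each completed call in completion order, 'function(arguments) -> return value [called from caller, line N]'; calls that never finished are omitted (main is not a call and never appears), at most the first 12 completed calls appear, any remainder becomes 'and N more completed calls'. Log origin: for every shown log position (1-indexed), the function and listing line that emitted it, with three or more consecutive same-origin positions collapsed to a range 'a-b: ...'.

Answer: the defect is in probe_limits at line 26.
Key observation: At log position 8 the runs split — shown 'sum_active called with -4, 21', but the working version logs 'sum_active called with -4, -29'.
Call chain: main.
First divergence: at position 8 the run shows 'sum_active called with -4, 21' where the working version logs 'sum_active called with -4, -29'.
Intended log window:
  6: combined inputs -4 / 25
  7: enter probe_limits: left -4 right 25
  8: sum_active called with -4, -29
  9: checkpoint: -23
Execution walk:
  verify_load([7, 1, -4, 11, 0, 6]) -> -4  [called from main, line 34]
  scan_readings([7, 1, -4, 11, 0, 6], 0) -> 25  [called from main, line 35]
  sum_active(-4, 21, 1) -> 14  [called from probe_limits, line 28]
  probe_limits(-4, 25) -> 14  [called from main, line 37]
Log origins:
  1: logged in main at line 33
  2: logged in verify_load at line 2
  3: logged in verify_load at line 7
  4: logged in scan_readings at line 11
  5: logged in scan_readings at line 16
  6: logged in main at line 36
  7: logged in probe_limits at line 25
  8: logged in sum_active at line 20
  9: logged in main at line 38
A correct fix: line 26: replace `%` with `-`.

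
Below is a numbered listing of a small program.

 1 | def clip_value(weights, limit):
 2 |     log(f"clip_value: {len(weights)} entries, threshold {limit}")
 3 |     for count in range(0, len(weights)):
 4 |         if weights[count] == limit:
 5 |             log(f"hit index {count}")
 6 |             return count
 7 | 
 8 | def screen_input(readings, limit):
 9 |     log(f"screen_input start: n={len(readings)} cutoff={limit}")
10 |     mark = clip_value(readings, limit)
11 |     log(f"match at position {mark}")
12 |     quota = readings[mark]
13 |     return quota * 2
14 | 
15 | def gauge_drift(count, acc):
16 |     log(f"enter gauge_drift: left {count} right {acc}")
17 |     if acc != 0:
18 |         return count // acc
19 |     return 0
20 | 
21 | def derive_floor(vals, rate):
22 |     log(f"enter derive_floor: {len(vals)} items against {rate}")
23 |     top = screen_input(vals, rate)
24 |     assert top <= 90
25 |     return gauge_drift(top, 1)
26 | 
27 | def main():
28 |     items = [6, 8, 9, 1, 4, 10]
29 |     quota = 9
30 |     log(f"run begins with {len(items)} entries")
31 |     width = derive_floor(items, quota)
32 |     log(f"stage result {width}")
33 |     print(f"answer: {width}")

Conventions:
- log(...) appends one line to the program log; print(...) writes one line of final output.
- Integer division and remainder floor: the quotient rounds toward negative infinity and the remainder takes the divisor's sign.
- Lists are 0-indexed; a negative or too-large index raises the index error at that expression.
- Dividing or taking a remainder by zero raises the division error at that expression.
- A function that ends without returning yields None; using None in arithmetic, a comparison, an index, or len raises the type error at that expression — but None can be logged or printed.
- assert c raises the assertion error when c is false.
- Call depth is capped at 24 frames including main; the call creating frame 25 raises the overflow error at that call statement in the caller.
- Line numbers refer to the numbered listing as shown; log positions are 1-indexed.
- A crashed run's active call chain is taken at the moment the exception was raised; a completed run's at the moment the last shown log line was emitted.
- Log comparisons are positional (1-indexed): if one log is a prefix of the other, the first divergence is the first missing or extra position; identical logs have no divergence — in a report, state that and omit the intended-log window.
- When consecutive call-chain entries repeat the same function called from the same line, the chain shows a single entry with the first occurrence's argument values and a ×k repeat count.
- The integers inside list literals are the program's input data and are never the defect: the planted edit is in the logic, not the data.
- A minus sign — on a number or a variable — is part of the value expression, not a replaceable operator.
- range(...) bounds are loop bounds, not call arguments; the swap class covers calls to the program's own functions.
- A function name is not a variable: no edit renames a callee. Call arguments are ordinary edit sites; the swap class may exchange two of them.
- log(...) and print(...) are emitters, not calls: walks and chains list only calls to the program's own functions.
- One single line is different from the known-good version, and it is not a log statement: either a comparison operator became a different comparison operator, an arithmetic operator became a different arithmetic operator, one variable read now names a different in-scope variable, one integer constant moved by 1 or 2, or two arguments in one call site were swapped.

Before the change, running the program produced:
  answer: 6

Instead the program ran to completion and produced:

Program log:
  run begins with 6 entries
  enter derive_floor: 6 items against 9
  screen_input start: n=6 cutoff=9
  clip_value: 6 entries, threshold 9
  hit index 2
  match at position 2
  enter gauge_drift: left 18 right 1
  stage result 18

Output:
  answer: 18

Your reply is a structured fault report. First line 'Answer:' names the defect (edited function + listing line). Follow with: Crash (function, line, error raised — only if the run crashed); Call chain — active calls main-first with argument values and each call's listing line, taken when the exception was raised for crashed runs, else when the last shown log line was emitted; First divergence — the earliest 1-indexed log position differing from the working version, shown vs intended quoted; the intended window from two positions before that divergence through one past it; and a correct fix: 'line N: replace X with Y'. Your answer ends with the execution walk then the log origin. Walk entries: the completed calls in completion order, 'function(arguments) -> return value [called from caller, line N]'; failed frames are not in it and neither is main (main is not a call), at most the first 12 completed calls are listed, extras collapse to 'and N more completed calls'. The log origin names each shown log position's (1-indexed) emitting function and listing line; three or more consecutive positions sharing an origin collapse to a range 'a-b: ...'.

Answer: the defect is in derive_floor at line 25.
The tell: Log line 7 is where behavior first shows: 'enter gauge_drift: left 18 right 1' appears instead of 'enter gauge_drift: left 18 right 3'.
Call chain: main.
First divergence: position 7 — shown 'enter gauge_drift: left 18 right 1', intended 'enter gauge_drift: left 18 right 3'.
Intended log window:
  5: hit index 2
  6: match at position 2
  7: enter gauge_drift: left 18 right 3
  8: stage result 6
Execution walk:
  clip_value([6, 8, 9, 1, 4, 10], 9) -> 2  [called from screen_input, line 10]
  screen_input([6, 8, 9, 1, 4, 10], 9) -> 18  [called from derive_floor, line 23]
  gauge_drift(18, 1) -> 18  [called from derive_floor, line 25]
  derive_floor([6, 8, 9, 1, 4, 10], 9) -> 18  [called from main, line 31]
Origin of each log line:
  1: from main, line 30
  2: from derive_floor, line 22
  3: from screen_input, line 9
  4: from clip_value, line 2
  5: from clip_value, line 5
  6: from screen_input, line 11
  7: from gauge_drift, line 16
  8: from main, line 32
A correct fix: line 25: replace `1` with `3`.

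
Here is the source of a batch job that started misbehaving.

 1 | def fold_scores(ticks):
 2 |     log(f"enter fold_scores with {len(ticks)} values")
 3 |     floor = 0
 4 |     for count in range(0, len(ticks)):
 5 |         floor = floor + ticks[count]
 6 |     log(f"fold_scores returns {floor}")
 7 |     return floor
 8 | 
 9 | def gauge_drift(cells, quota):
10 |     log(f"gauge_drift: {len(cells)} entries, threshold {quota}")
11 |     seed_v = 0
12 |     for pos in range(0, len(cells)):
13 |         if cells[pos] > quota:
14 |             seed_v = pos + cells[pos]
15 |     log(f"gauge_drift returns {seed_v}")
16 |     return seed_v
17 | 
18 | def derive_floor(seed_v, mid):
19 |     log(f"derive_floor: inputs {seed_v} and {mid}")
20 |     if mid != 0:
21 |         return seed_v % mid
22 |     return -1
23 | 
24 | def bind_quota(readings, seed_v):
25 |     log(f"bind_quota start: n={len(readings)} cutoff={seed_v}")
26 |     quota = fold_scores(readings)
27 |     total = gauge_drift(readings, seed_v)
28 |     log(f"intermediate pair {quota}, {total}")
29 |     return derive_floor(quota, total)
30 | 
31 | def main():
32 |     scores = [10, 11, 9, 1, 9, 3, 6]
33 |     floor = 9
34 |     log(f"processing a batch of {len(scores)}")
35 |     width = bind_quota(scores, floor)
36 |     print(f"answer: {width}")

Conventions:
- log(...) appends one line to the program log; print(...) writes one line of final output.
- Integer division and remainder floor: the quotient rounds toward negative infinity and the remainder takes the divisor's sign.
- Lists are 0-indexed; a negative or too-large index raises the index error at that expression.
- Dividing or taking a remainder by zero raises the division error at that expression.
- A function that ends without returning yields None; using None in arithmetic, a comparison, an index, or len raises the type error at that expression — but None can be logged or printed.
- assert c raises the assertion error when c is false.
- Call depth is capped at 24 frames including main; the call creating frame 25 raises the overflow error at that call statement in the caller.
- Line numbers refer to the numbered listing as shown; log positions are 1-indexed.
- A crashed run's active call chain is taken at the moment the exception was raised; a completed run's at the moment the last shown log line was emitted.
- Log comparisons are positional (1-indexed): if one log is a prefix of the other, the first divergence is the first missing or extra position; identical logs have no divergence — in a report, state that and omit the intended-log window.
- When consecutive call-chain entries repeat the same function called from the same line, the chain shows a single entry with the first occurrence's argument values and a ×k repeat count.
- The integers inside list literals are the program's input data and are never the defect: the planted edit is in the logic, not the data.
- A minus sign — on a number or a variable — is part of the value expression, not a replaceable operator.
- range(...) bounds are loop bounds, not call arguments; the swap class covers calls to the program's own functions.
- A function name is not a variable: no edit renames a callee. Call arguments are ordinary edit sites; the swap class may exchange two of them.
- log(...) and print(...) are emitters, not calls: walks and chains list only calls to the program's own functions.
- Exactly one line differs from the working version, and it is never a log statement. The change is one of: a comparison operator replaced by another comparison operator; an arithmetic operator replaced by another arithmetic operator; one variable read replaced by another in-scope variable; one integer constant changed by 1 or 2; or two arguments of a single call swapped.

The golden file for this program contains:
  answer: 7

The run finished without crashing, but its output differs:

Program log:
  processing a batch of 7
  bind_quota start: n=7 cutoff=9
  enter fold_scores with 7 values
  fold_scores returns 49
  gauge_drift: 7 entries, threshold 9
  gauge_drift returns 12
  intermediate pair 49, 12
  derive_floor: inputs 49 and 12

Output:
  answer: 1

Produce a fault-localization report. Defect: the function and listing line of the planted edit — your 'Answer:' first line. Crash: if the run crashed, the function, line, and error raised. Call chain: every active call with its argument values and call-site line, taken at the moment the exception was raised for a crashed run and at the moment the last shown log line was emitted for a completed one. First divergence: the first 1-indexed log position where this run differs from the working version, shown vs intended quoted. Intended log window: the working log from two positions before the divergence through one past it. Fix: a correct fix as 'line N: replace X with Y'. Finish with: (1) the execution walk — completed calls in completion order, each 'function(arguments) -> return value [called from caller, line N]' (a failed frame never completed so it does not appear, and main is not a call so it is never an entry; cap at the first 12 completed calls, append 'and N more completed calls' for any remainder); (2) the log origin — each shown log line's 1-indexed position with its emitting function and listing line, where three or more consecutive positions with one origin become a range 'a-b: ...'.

Answer: the defect is in gauge_drift at line 14.
Key observation: The log first diverges at position 6: the faulty run prints 'gauge_drift returns 12' where the working version prints 'gauge_drift returns 21'.
Call chain: main -> bind_quota([10, 11, 9, 1, 9, 3, 6], 9) (called at line 35) -> derive_floor(49, 12) (called at line 29).
First divergence: at position 6 the run shows 'gauge_drift returns 12' where the working version logs 'gauge_drift returns 21'.
Intended log window:
  4: fold_scores returns 49
  5: gauge_drift: 7 entries, threshold 9
  6: gauge_drift returns 21
  7: intermediate pair 49, 21
Execution walk:
  fold_scores([10, 11, 9, 1, 9, 3, 6]) -> 49  [called from bind_quota, line 26]
  gauge_drift([10, 11, 9, 1, 9, 3, 6], 9) -> 12  [called from bind_quota, line 27]
  derive_floor(49, 12) -> 1  [called from bind_quota, line 29]
  bind_quota([10, 11, 9, 1, 9, 3, 6], 9) -> 1  [called from main, line 35]
Log origins:
  1: emitted by main (line 34)
  2: emitted by bind_quota (line 25)
  3: emitted by fold_scores (line 2)
  4: emitted by fold_scores (line 6)
  5: emitted by gauge_drift (line 10)
  6: emitted by gauge_drift (line 15)
  7: emitted by bind_quota (line 28)
  8: emitted by derive_floor (line 19)
A correct fix: line 14: replace `pos + cells[pos]` with `seed_v + cells[pos]`.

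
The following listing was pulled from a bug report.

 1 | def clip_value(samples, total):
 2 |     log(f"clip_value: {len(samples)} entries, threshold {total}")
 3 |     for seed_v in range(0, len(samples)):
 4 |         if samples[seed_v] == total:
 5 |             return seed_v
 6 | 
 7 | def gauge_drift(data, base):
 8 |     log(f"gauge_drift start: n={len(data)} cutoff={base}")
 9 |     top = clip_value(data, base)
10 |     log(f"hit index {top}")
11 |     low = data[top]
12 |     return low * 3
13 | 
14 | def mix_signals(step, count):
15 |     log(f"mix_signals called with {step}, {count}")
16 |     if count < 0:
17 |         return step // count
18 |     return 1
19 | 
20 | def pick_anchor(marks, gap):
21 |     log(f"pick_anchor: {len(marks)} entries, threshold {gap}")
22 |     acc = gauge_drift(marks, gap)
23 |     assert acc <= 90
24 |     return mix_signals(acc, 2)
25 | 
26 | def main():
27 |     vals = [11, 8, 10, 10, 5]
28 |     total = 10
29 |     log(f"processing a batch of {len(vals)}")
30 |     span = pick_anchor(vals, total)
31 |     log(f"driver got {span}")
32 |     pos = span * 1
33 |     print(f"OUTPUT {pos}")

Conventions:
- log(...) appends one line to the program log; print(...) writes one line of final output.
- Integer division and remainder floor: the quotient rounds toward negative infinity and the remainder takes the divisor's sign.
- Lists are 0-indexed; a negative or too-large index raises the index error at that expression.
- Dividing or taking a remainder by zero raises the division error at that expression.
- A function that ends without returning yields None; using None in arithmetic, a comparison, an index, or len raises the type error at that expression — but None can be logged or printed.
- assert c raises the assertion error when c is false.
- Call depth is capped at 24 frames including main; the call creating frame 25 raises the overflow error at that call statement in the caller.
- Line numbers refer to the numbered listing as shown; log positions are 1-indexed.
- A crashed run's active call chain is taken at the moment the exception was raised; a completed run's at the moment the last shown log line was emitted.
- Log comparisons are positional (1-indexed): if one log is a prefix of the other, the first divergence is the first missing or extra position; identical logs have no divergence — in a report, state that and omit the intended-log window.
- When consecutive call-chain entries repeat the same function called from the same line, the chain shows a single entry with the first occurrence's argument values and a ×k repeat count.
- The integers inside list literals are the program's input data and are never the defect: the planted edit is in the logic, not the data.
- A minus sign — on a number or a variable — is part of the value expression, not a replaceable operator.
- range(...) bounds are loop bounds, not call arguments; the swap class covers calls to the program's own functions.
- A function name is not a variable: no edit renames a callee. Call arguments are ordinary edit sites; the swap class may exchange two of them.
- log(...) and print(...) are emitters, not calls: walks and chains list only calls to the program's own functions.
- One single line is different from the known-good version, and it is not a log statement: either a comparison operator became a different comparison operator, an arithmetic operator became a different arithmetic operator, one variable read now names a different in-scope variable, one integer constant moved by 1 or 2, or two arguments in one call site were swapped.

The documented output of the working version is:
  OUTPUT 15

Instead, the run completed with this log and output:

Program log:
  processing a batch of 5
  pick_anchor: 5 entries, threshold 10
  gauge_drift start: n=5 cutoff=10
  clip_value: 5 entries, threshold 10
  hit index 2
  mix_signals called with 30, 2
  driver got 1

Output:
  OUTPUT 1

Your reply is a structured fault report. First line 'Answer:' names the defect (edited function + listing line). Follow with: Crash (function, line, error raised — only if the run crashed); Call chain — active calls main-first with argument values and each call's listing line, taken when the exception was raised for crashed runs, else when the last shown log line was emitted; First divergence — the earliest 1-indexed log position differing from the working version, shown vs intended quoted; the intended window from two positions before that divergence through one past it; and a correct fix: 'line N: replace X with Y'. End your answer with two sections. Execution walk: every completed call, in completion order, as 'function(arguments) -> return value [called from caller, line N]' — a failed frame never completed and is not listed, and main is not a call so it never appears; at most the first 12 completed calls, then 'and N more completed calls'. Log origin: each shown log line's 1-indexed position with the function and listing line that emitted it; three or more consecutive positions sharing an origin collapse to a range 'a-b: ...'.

Answer: the defect is in mix_signals at line 16.
Core observation: At log position 7 the runs split — shown 'driver got 1', but the working version logs 'driver got 15'.
Call chain: main.
First divergence: position 7; shown 'driver got 1' vs intended 'driver got 15'.
Intended log window:
  5: hit index 2
  6: mix_signals called with 30, 2
  7: driver got 15
Execution walk:
  clip_value([11, 8, 10, 10, 5], 10) -> 2  [called from gauge_drift, line 9]
  gauge_drift([11, 8, 10, 10, 5], 10) -> 30  [called from pick_anchor, line 22]
  mix_signals(30, 2) -> 1  [called from pick_anchor, line 24]
  pick_anchor([11, 8, 10, 10, 5], 10) -> 1  [called from main, line 30]
Origin of each log line:
  1 — main, line 29
  2 — pick_anchor, line 21
  3 — gauge_drift, line 8
  4 — clip_value, line 2
  5 — gauge_drift, line 10
  6 — mix_signals, line 15
  7 — main, line 31
A correct fix: line 16: replace `<` with `!=`.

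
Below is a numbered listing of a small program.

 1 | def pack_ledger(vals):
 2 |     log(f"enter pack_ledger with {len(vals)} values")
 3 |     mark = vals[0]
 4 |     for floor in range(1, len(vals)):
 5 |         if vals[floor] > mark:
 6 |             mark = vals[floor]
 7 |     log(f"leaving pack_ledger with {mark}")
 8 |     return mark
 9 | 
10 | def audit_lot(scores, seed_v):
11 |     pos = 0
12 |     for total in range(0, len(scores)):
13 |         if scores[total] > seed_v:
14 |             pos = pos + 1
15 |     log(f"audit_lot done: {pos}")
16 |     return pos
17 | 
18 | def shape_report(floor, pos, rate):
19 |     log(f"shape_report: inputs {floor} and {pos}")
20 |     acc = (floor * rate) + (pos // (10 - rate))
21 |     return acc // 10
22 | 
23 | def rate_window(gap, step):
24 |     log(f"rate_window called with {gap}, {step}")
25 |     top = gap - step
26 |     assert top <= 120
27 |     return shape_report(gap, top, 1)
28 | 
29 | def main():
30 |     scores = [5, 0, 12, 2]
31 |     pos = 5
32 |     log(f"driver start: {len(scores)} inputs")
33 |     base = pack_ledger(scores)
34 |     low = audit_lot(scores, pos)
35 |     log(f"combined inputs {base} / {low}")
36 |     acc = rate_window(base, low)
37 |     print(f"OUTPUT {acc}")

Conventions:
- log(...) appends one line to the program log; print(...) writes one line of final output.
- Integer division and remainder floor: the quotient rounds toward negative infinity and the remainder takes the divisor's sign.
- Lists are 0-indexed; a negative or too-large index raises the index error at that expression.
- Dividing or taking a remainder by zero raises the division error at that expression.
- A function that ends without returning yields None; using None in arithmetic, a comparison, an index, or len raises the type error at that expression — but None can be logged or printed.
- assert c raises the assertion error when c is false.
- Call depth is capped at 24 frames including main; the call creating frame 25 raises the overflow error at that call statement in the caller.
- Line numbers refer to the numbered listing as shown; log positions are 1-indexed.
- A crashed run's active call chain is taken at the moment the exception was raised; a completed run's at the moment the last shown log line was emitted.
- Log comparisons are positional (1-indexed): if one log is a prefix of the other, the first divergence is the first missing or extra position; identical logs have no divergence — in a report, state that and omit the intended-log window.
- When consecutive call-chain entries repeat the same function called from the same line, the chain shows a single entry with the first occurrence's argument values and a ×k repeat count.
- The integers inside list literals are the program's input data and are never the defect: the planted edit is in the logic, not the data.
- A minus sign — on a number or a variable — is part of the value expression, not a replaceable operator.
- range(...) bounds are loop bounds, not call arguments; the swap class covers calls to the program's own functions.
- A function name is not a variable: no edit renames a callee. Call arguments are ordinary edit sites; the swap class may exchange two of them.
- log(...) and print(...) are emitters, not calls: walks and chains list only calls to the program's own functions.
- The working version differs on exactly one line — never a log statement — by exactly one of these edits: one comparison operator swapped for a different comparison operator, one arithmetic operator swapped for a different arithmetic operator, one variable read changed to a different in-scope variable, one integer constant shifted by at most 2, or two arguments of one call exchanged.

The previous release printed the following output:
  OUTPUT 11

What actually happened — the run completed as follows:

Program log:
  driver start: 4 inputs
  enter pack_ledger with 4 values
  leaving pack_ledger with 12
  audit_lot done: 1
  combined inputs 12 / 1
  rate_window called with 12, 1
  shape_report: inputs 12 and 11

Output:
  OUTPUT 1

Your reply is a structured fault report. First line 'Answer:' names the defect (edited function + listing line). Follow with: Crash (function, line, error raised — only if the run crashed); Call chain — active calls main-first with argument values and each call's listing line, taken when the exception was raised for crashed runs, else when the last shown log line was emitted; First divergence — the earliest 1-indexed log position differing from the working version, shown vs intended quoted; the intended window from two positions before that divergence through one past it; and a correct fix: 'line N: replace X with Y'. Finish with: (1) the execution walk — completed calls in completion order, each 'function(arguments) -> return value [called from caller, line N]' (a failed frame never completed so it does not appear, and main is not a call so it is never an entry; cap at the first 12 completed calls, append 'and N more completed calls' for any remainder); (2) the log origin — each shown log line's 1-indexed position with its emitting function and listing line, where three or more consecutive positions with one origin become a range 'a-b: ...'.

Answer: the defect is in shape_report at line 20.
The tell: No log line changed; the fault shows up purely in the output.
Call chain: main -> rate_window(12, 1) (called at line 36) -> shape_report(12, 11, 1) (called at line 27).
First divergence: none (the log streams are identical).
Execution walk:
  pack_ledger([5, 0, 12, 2]) -> 12  [called from main, line 33]
  audit_lot([5, 0, 12, 2], 5) -> 1  [called from main, line 34]
  shape_report(12, 11, 1) -> 1  [called from rate_window, line 27]
  rate_window(12, 1) -> 1  [called from main, line 36]
Log origins:
  1: logged in main at line 32
  2: logged in pack_ledger at line 2
  3: logged in pack_ledger at line 7
  4: logged in audit_lot at line 15
  5: logged in main at line 35
  6: logged in rate_window at line 24
  7: logged in shape_report at line 19
A correct fix: line 20: replace `//` with `*`.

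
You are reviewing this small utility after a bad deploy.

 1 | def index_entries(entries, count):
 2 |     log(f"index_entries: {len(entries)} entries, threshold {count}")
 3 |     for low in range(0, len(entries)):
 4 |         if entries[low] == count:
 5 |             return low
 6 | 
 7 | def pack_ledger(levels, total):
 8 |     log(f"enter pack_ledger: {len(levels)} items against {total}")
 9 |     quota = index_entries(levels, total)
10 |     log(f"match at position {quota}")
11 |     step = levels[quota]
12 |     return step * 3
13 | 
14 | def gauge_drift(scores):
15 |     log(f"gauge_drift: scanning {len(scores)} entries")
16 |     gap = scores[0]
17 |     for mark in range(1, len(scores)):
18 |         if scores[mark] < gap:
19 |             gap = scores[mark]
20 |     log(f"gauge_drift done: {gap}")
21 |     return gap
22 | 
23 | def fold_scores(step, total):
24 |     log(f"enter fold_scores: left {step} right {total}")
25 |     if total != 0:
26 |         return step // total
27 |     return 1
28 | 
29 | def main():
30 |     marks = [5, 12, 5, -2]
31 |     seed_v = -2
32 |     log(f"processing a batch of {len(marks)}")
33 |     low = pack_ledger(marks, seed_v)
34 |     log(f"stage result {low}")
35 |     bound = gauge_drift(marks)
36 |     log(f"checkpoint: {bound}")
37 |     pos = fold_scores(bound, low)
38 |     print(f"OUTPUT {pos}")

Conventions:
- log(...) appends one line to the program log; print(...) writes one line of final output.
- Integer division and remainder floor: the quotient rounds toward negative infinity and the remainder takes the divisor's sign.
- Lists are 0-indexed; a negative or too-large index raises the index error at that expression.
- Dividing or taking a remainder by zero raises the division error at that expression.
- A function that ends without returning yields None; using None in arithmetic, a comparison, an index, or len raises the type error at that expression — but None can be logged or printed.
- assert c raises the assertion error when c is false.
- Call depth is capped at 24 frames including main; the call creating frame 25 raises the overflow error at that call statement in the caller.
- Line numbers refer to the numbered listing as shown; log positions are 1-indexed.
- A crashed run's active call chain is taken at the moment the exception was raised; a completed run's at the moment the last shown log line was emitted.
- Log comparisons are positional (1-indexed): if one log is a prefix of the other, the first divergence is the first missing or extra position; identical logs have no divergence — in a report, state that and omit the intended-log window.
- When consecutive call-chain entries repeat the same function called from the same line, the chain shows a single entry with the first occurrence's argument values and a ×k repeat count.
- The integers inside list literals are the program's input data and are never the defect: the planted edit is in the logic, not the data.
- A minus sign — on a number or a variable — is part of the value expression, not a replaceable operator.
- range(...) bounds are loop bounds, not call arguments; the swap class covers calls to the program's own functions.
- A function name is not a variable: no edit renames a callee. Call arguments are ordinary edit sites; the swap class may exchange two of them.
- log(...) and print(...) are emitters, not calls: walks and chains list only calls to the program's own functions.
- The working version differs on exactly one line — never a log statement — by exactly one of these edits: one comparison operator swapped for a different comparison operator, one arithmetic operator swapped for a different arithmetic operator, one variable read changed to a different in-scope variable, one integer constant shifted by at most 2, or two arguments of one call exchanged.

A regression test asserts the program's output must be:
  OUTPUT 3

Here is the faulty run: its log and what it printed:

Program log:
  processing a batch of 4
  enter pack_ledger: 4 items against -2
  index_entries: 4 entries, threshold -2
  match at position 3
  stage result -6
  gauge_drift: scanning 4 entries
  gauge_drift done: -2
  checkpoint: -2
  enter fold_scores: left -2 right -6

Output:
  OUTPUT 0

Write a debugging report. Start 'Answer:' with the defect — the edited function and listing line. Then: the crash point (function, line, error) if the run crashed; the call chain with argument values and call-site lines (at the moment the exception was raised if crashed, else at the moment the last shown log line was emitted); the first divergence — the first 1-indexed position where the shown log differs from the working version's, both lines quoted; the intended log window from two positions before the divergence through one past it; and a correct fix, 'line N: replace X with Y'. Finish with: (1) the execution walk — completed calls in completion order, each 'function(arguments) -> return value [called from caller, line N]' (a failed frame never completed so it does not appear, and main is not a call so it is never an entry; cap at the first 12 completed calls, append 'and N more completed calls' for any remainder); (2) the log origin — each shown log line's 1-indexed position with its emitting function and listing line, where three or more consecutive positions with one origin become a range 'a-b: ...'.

Answer: the defect is in main at line 37.
The tell: The log first diverges at position 9: the faulty run prints 'enter fold_scores: left -2 right -6' where the working version prints 'enter fold_scores: left -6 right -2'.
Call chain: main -> fold_scores(-2, -6) (called at line 37).
First divergence: position 9; shown 'enter fold_scores: left -2 right -6' vs intended 'enter fold_scores: left -6 right -2'.
Intended log window:
  7: gauge_drift done: -2
  8: checkpoint: -2
  9: enter fold_scores: left -6 right -2
Execution walk:
  index_entries([5, 12, 5, -2], -2) -> 3  [called from pack_ledger, line 9]
  pack_ledger([5, 12, 5, -2], -2) -> -6  [called from main, line 33]
  gauge_drift([5, 12, 5, -2]) -> -2  [called from main, line 35]
  fold_scores(-2, -6) -> 0  [called from main, line 37]
Log line origins:
  1: emitted by main (line 32)
  2: emitted by pack_ledger (line 8)
  3: emitted by index_entries (line 2)
  4: emitted by pack_ledger (line 10)
  5: emitted by main (line 34)
  6: emitted by gauge_drift (line 15)
  7: emitted by gauge_drift (line 20)
  8: emitted by main (line 36)
  9: emitted by fold_scores (line 24)
A correct fix: line 37: replace `fold_scores(bound, low)` with `fold_scores(low, bound)`.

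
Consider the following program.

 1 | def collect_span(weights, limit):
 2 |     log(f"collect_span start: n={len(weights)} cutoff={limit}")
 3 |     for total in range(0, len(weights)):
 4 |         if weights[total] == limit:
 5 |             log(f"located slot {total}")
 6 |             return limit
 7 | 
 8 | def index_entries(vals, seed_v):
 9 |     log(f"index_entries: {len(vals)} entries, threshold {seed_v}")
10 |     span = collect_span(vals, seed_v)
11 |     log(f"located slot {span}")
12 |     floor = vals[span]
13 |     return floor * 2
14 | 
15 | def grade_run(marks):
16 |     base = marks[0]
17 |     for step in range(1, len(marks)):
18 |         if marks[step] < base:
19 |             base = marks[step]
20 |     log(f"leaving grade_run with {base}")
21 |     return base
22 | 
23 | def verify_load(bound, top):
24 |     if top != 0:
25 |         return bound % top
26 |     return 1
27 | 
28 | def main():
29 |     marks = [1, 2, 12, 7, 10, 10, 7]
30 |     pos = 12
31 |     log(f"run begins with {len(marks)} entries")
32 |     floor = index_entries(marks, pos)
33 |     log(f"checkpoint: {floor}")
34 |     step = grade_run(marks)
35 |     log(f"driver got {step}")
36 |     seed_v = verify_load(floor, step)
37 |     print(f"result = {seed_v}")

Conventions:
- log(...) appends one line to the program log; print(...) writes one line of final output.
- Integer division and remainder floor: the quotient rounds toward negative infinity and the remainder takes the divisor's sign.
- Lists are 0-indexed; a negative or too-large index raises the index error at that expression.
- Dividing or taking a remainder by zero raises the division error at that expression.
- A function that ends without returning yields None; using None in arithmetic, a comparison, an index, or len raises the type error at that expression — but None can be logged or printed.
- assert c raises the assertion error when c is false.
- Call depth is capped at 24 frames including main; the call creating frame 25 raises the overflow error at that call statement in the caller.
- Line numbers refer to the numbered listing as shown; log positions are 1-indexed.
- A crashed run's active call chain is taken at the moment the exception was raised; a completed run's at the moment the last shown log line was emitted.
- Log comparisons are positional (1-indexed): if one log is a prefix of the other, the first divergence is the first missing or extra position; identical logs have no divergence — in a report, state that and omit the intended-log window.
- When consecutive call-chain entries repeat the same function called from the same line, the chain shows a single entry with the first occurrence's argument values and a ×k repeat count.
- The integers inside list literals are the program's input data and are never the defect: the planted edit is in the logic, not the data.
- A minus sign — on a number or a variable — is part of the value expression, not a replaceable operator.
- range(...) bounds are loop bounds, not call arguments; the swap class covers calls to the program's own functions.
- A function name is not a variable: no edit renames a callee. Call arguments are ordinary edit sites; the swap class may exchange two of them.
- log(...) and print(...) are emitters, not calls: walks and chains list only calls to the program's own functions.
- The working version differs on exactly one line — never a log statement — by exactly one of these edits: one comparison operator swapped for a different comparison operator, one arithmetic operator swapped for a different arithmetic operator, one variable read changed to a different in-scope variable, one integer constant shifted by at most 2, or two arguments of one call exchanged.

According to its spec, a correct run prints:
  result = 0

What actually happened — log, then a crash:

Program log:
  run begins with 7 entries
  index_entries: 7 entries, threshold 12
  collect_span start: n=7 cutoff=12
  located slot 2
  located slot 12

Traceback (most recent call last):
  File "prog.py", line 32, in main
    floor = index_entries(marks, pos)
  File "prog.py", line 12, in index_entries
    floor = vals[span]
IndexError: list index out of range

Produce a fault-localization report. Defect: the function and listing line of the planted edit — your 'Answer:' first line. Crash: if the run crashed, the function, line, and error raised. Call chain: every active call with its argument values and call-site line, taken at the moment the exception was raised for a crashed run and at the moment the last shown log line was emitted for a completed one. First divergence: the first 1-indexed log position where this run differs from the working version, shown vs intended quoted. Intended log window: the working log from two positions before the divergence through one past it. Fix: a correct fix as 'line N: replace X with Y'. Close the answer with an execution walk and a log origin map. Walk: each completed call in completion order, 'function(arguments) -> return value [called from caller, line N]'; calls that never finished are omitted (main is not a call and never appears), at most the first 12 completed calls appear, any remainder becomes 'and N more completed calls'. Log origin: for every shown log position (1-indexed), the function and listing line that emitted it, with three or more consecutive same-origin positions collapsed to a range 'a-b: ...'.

Answer: the defect is in collect_span at line 6.
Core observation: At log position 5 the runs split — shown 'located slot 12', but the working version logs 'located slot 2'.
Crash: index_entries, line 12, IndexError.
Call chain: main -> index_entries([1, 2, 12, 7, 10, 10, 7], 12) (called at line 32).
First divergence: at position 5 the run shows 'located slot 12' where the working version logs 'located slot 2'.
Intended log window:
  3: collect_span start: n=7 cutoff=12
  4: located slot 2
  5: located slot 2
  6: checkpoint: 24
Execution walk:
  collect_span([1, 2, 12, 7, 10, 10, 7], 12) -> 12  [called from index_entries, line 10]
Origin of each log line:
  1: from main, line 31
  2: from index_entries, line 9
  3: from collect_span, line 2
  4: from collect_span, line 5
  5: from index_entries, line 11
A correct fix: line 6: replace `limit` with `total`.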